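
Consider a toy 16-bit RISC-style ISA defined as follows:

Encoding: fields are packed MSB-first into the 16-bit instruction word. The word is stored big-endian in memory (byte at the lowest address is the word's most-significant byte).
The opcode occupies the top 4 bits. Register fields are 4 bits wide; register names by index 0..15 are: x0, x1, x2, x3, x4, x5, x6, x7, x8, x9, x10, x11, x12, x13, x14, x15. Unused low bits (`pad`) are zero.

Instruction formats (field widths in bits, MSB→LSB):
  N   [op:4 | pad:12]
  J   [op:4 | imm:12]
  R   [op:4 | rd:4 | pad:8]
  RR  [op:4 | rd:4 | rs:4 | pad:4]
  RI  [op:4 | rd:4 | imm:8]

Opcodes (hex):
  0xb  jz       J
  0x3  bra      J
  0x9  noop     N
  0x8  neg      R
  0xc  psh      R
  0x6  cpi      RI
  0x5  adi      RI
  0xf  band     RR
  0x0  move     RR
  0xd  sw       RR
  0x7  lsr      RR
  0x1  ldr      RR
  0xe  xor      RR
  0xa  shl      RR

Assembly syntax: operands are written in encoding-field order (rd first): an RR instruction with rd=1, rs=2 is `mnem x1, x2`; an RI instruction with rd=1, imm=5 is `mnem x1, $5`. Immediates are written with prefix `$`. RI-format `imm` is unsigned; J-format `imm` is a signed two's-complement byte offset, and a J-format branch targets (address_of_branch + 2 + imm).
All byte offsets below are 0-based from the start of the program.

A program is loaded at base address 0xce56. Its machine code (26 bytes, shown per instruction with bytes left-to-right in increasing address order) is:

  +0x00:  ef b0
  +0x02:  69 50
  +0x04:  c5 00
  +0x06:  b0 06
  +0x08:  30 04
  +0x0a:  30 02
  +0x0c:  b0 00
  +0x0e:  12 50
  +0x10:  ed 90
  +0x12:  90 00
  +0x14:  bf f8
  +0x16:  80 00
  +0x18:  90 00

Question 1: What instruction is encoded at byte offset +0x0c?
@+0c  big-endian(b0 00) = 0xb000
  opcode bits[15:12]=0xb: jz/J
  [11:0] imm=0 = $0

jz $0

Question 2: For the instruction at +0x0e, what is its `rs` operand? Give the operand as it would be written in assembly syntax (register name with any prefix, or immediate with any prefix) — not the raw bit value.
@+0e  big-endian(12 50) = 0x1250
  top 4b → 0x1 → ldr [RR]
  rd: (w>>8)&0xf=0x2 → x2
  rs: (w>>4)&0xf=0x5 → x5

x5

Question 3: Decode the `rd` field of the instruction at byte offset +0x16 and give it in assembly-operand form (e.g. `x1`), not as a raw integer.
x0

@+16  big-endian(80 00) = 0x8000
  top 4b → 0x8 → neg [R]
  [11:8] rd=0 = x0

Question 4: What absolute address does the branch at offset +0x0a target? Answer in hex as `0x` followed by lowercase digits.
[0a] 30 02 → 0x3002
  top 4b → 0x3 → bra [J]
  imm@[11:0]=0x2 ⇒ $2
  target = base 0xce56 + off 0x0a + 2 + imm 2 = 0xce64

0xce64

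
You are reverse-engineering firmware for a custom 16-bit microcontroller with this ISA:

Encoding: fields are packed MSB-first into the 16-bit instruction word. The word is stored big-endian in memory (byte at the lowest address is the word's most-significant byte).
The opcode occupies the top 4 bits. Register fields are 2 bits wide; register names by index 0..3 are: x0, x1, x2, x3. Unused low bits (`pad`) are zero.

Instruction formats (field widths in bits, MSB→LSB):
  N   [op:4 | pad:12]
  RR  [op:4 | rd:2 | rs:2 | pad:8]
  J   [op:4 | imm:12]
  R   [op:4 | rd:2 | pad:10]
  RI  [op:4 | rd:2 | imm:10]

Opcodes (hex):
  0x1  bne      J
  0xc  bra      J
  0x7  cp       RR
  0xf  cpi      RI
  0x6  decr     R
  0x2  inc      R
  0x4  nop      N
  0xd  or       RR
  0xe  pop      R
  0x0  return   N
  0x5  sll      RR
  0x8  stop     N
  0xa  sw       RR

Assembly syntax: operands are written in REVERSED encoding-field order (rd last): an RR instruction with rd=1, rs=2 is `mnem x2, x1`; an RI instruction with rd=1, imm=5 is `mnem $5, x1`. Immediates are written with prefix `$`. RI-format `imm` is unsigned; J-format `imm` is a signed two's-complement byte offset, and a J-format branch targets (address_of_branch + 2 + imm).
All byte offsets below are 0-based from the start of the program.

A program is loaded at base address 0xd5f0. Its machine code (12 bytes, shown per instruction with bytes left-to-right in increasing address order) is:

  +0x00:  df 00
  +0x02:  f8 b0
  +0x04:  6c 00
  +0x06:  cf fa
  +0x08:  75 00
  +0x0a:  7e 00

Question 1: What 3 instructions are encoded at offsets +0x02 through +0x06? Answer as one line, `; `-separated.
cpi $176, x2; decr x3; bra $-6

@+02  big-endian(f8 b0) = 0xf8b0
  top 4b → 0xf → cpi [RI]
  [11:10] rd=2 = x2
  [9:0] imm=176 = $176
@+04  big-endian(6c 00) = 0x6c00
  top 4b → 0x6 → decr [R]
  [11:10] rd=3 = x3
@+06  big-endian(cf fa) = 0xcffa
  top 4b → 0xc → bra [J]
  [11:0] imm=4090 (s12→-6) = $-6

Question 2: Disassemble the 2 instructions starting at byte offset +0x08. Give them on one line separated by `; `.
cp x1, x1; cp x2, x3

+0x08: 75 00 ⇒ word 0x7500 (big)
  top 4b → 0x7 → cp [RR]
  rd: (w>>10)&0x3=0x1 → x1
  rs: (w>>8)&0x3=0x1 → x1
+0x0a: 7e 00 ⇒ word 0x7e00 (big)
  top 4b → 0x7 → cp [RR]
  rd: (w>>10)&0x3=0x3 → x3
  rs: (w>>8)&0x3=0x2 → x2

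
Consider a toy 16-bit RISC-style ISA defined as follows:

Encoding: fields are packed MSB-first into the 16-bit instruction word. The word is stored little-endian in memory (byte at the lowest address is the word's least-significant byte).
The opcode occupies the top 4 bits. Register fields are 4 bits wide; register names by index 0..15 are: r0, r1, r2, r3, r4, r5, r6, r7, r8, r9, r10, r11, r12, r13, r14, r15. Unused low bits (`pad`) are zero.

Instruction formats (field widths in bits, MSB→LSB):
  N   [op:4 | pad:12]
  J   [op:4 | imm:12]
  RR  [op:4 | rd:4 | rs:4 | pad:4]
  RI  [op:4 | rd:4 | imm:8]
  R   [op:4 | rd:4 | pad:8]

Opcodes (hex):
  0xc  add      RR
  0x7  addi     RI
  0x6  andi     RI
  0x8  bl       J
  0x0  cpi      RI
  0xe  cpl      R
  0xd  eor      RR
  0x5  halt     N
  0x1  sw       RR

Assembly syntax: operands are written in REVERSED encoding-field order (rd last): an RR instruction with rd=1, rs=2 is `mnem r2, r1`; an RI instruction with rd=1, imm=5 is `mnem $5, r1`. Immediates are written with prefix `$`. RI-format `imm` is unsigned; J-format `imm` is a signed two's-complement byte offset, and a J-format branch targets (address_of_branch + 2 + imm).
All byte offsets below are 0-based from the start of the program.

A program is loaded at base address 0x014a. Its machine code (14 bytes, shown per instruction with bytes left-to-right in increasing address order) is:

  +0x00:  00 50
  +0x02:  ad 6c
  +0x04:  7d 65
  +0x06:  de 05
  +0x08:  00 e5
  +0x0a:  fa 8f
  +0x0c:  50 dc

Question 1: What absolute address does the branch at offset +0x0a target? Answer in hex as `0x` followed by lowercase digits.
0x0150

off 0x0a: read fa 8f as little → 0x8ffa
  opcode bits[15:12]=0x8: bl/J
  imm: (w>>0)&0xfff=0xffa (s12→-6) → $-6
  target = base 0x014a + off 0x0a + 2 + imm -6 = 0x0150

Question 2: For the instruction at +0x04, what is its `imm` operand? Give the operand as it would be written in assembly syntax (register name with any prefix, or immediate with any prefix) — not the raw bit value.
$125

off 0x04: read 7d 65 as little → 0x657d
  op=0x657d>>12=0x6 ⇒ andi (RI)
  rd@[11:8]=0x5 ⇒ r5
  imm@[7:0]=0x7d ⇒ $125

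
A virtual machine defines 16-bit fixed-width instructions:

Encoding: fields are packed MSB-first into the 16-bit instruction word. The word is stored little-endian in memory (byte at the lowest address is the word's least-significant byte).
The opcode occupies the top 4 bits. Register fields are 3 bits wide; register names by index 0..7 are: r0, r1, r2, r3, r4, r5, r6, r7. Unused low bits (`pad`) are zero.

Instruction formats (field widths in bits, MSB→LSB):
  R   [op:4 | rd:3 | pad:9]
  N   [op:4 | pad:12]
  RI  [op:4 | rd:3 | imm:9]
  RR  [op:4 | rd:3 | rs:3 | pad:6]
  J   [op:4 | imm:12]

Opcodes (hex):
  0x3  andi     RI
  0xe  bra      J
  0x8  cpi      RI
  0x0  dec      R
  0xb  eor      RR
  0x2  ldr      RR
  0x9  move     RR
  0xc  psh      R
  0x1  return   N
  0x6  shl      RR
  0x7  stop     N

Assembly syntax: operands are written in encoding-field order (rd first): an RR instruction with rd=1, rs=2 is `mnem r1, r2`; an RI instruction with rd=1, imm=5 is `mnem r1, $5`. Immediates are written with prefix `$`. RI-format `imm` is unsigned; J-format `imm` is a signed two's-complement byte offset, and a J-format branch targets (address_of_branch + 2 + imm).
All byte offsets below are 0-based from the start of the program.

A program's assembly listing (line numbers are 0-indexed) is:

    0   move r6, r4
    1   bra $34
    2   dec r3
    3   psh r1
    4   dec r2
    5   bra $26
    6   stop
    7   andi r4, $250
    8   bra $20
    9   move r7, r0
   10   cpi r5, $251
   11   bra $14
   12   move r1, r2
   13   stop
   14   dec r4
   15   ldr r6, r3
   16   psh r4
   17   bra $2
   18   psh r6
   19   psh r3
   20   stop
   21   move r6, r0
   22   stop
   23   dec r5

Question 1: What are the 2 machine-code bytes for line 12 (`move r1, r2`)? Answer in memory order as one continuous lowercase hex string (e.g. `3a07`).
line 12 (move): pack op=0x9:4|rd=1:3|rs=2:3|pad=0:6 = 0x9280; little→ 80 92

8092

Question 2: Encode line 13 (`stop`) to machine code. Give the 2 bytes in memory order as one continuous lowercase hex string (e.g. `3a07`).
0070

13. stop fields op=0x7:4|pad=0:12 → word 7000h → 00 70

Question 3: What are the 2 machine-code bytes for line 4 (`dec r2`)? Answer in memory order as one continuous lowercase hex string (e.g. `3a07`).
0004

4. dec fields op=0x0:4|rd=2:3|pad=0:9 → word 0400h → 00 04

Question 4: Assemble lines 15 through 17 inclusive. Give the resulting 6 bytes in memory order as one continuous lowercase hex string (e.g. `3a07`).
c02c00c802e0

L15: ldr op=0x2:4|rd=6:3|rs=3:3|pad=0:6 ⇒ 0x2cc0 ⇒ little c0 2c
L16: psh op=0xc:4|rd=4:3|pad=0:9 ⇒ 0xc800 ⇒ little 00 c8
L17: bra op=0xe:4|imm=2:12 ⇒ 0xe002 ⇒ little 02 e0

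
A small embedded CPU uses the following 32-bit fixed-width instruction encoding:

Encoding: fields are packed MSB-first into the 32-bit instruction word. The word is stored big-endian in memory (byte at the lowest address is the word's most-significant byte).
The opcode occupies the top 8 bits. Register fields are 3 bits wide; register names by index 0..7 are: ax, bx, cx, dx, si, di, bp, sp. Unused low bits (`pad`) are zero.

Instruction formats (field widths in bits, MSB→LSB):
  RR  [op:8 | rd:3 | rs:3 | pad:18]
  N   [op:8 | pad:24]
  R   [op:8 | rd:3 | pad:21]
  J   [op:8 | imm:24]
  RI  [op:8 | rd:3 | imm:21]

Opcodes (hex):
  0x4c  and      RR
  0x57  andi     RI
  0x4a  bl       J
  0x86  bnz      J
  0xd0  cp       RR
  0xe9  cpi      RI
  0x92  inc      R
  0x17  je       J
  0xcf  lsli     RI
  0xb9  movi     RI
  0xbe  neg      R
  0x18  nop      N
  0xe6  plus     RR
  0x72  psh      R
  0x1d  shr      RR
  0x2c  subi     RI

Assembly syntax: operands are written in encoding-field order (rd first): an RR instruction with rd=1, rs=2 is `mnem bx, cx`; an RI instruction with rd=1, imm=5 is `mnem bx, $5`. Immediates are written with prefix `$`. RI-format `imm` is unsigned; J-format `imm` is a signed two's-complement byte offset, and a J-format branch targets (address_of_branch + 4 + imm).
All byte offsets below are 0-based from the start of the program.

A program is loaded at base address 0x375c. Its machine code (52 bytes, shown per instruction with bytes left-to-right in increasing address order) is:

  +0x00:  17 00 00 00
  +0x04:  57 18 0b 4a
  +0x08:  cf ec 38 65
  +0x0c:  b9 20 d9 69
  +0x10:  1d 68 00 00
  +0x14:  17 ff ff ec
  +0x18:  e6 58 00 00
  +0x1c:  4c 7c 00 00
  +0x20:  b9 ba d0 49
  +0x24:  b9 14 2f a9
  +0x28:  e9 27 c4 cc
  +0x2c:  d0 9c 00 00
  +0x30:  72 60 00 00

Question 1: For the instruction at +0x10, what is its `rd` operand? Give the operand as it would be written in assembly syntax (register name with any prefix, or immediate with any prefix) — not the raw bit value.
dx

[10] 1d 68 00 00 → 0x1d680000
  op=0x1d680000>>24=0x1d ⇒ shr (RR)
  [23:21] rd=3 = dx
  [20:18] rs=2 = cx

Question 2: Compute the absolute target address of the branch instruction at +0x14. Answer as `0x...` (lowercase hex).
[14] 17 ff ff ec → 0x17ffffec
  op=0x17ffffec>>24=0x17 ⇒ je (J)
  [23:0] imm=16777196 (s24→-20) = $-20
  target = base 0x375c + off 0x14 + 4 + imm -20 = 0x3760

0x3760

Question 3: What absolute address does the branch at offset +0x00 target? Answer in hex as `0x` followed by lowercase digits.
+0x00: 17 00 00 00 ⇒ word 0x17000000 (big)
  top 8b → 0x17 → je [J]
  [23:0] imm=0 = $0
  target = base 0x375c + off 0x00 + 4 + imm 0 = 0x3760

0x3760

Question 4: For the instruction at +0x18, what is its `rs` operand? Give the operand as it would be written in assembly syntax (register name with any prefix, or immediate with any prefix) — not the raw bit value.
off 0x18: read e6 58 00 00 as big → 0xe6580000
  opcode bits[31:24]=0xe6: plus/RR
  rd: (w>>21)&0x7=0x2 → cx
  rs: (w>>18)&0x7=0x6 → bp

bp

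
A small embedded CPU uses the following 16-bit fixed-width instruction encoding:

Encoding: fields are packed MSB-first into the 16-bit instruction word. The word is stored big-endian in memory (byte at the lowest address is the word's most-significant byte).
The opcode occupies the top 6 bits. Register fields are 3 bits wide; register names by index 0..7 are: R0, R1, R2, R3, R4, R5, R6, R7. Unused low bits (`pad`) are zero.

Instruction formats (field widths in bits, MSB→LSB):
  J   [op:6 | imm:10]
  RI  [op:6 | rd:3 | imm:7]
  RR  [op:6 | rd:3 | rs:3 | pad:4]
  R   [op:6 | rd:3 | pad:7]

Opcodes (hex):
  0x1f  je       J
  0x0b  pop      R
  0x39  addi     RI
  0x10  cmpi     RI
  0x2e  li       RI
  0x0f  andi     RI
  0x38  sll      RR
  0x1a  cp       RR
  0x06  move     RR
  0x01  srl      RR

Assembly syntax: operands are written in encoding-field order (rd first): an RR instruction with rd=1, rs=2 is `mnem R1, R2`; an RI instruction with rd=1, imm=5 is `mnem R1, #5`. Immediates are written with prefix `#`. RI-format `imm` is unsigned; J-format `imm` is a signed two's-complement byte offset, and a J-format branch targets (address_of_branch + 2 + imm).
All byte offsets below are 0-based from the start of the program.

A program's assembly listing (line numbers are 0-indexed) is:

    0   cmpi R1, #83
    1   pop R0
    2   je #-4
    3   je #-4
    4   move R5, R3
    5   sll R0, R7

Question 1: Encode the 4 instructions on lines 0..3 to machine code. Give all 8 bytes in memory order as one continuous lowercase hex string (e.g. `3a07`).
40d32c007ffc7ffc

L0: cmpi op=0x10:6|rd=1:3|imm=83:7 ⇒ 0x40d3 ⇒ big 40 d3
L1: pop op=0xb:6|rd=0:3|pad=0:7 ⇒ 0x2c00 ⇒ big 2c 00
L2: je op=0x1f:6|imm=-4:10 ⇒ 0x7ffc ⇒ big 7f fc
L3: je op=0x1f:6|imm=-4:10 ⇒ 0x7ffc ⇒ big 7f fc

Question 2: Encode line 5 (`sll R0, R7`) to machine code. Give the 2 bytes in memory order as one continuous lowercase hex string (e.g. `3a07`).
line 5 (sll): pack op=0x38:6|rd=0:3|rs=7:3|pad=0:4 = 0xe070; big→ e0 70

e070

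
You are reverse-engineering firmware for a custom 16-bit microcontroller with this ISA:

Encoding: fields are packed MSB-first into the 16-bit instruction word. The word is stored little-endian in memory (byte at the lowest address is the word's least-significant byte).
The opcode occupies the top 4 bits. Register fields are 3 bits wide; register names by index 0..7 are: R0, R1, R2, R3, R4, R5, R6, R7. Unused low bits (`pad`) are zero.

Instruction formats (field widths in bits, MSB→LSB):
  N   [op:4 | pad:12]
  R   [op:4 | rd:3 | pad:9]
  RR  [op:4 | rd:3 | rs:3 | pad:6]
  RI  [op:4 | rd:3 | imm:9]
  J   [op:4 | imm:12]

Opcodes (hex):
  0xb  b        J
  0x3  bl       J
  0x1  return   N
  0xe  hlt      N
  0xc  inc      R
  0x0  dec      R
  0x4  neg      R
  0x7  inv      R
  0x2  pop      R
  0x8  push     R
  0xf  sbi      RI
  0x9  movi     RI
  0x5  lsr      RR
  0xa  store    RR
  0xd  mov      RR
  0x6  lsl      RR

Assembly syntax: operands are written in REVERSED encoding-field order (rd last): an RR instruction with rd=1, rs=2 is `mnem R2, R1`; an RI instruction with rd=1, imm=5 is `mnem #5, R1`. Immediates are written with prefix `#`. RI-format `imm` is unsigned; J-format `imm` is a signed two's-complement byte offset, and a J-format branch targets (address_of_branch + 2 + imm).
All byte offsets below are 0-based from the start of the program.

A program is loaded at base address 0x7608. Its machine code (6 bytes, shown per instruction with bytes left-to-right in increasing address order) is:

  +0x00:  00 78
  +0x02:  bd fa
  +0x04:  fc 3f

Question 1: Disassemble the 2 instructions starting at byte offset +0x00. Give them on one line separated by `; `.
inv R4; sbi #189, R5

off 0x00: read 00 78 as little → 0x7800
  top 4b → 0x7 → inv [R]
  rd: (w>>9)&0x7=0x4 → R4
off 0x02: read bd fa as little → 0xfabd
  top 4b → 0xf → sbi [RI]
  rd: (w>>9)&0x7=0x5 → R5
  imm: (w>>0)&0x1ff=0xbd → #189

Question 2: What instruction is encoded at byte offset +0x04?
bl #-4

+0x04: fc 3f ⇒ word 0x3ffc (little)
  opcode bits[15:12]=0x3: bl/J
  imm@[11:0]=0xffc (s12→-4) ⇒ #-4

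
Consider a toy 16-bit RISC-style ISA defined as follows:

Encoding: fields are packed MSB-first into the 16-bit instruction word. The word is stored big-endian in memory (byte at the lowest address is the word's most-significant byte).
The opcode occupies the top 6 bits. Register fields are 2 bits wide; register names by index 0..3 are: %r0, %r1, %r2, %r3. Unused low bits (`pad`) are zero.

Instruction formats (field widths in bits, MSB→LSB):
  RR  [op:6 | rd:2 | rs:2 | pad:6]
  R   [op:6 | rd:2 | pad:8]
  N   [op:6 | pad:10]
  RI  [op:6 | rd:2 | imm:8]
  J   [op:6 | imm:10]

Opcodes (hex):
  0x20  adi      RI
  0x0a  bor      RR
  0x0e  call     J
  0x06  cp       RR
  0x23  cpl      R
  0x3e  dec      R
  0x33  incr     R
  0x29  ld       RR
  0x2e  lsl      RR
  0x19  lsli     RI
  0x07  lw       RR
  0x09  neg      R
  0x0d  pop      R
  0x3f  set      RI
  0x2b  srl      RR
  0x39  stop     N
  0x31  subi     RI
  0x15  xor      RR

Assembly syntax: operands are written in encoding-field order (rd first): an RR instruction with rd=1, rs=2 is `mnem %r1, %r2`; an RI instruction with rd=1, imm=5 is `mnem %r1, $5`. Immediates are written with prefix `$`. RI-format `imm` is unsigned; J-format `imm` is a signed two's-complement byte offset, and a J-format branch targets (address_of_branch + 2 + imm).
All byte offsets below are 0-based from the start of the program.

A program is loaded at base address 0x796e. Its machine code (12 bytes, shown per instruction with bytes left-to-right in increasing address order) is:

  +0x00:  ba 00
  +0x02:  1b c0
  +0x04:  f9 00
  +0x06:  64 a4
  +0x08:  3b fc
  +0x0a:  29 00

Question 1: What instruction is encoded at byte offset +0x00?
lsl %r2, %r0

+0x00: ba 00 ⇒ word 0xba00 (big)
  top 6b → 0x2e → lsl [RR]
  [9:8] rd=2 = %r2
  [7:6] rs=0 = %r0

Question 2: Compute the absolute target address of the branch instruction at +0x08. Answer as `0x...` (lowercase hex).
0x7974

@+08  big-endian(3b fc) = 0x3bfc
  top 6b → 0xe → call [J]
  imm: (w>>0)&0x3ff=0x3fc (s10→-4) → $-4
  target = base 0x796e + off 0x08 + 2 + imm -4 = 0x7974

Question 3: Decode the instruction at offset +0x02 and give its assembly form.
cp %r3, %r3

+0x02: 1b c0 ⇒ word 0x1bc0 (big)
  opcode bits[15:10]=0x6: cp/RR
  [9:8] rd=3 = %r3
  [7:6] rs=3 = %r3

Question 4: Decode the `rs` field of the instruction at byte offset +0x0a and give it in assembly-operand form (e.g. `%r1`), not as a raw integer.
@+0a  big-endian(29 00) = 0x2900
  op=0x2900>>10=0xa ⇒ bor (RR)
  rd@[9:8]=0x1 ⇒ %r1
  rs@[7:6]=0x0 ⇒ %r0

%r0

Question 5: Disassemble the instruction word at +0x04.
@+04  big-endian(f9 00) = 0xf900
  top 6b → 0x3e → dec [R]
  rd@[9:8]=0x1 ⇒ %r1

dec %r1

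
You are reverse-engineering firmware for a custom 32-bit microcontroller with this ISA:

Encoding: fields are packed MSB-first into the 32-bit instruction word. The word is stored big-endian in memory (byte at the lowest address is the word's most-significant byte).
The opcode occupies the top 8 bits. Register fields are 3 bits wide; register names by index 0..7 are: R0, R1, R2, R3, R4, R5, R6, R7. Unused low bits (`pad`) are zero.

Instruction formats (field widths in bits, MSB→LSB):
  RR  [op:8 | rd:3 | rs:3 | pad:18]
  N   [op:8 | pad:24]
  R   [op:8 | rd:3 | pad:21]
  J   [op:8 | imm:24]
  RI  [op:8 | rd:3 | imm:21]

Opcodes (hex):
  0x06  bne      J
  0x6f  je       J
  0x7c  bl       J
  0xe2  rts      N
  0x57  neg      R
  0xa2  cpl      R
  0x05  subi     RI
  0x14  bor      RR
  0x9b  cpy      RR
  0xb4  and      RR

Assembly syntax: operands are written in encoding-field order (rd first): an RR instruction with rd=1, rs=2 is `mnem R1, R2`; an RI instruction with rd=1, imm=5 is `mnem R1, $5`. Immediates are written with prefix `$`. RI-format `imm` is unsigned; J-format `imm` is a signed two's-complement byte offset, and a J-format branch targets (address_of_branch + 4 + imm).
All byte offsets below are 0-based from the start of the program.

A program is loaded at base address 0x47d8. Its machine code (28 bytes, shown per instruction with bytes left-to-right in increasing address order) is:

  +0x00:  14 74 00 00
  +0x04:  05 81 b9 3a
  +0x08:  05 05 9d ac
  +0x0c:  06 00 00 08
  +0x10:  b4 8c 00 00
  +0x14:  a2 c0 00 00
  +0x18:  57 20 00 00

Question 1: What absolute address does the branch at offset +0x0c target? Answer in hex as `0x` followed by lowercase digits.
+0x0c: 06 00 00 08 ⇒ word 0x06000008 (big)
  opcode bits[31:24]=0x6: bne/J
  imm@[23:0]=0x8 ⇒ $8
  target = base 0x47d8 + off 0x0c + 4 + imm 8 = 0x47f0

0x47f0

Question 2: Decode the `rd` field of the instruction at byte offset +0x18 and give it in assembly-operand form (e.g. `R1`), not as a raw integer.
[18] 57 20 00 00 → 0x57200000
  top 8b → 0x57 → neg [R]
  rd@[23:21]=0x1 ⇒ R1

R1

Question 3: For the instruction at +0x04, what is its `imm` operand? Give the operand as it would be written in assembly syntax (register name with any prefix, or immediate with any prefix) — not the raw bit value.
[04] 05 81 b9 3a → 0x0581b93a
  top 8b → 0x5 → subi [RI]
  [23:21] rd=4 = R4
  [20:0] imm=112954 = $112954

$112954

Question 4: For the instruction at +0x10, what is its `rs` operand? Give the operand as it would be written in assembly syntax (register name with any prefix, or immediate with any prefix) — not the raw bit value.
R3

[10] b4 8c 00 00 → 0xb48c0000
  top 8b → 0xb4 → and [RR]
  [23:21] rd=4 = R4
  [20:18] rs=3 = R3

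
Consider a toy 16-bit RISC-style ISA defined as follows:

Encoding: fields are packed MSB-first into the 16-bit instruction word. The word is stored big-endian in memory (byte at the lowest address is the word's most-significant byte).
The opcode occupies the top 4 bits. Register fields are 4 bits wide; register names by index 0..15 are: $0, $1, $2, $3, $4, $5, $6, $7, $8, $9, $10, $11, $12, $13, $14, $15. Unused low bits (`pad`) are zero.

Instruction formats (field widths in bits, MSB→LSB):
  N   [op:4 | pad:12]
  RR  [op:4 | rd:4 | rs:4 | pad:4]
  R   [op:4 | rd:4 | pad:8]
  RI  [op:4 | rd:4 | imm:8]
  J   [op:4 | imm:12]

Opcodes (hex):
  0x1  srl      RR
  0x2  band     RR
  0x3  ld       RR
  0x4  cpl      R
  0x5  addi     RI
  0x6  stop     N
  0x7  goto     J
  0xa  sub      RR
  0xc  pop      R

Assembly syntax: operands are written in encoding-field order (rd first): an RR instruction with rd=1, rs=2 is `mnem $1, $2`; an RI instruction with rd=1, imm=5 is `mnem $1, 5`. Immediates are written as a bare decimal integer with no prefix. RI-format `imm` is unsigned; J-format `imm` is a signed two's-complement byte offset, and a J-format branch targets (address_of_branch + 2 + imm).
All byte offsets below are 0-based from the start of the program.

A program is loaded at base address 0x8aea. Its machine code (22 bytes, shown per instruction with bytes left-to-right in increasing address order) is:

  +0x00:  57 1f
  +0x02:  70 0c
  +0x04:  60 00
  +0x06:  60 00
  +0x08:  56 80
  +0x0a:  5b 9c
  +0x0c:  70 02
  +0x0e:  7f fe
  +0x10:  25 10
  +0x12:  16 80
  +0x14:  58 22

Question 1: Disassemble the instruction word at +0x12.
@+12  big-endian(16 80) = 0x1680
  top 4b → 0x1 → srl [RR]
  rd@[11:8]=0x6 ⇒ $6
  rs@[7:4]=0x8 ⇒ $8

srl $6, $8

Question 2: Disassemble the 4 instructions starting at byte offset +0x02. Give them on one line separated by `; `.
goto 12; stop; stop; addi $6, 128

+0x02: 70 0c ⇒ word 0x700c (big)
  opcode bits[15:12]=0x7: goto/J
  imm@[11:0]=0xc ⇒ 12
+0x04: 60 00 ⇒ word 0x6000 (big)
  opcode bits[15:12]=0x6: stop/N
+0x06: 60 00 ⇒ word 0x6000 (big)
  opcode bits[15:12]=0x6: stop/N
+0x08: 56 80 ⇒ word 0x5680 (big)
  opcode bits[15:12]=0x5: addi/RI
  rd@[11:8]=0x6 ⇒ $6
  imm@[7:0]=0x80 ⇒ 128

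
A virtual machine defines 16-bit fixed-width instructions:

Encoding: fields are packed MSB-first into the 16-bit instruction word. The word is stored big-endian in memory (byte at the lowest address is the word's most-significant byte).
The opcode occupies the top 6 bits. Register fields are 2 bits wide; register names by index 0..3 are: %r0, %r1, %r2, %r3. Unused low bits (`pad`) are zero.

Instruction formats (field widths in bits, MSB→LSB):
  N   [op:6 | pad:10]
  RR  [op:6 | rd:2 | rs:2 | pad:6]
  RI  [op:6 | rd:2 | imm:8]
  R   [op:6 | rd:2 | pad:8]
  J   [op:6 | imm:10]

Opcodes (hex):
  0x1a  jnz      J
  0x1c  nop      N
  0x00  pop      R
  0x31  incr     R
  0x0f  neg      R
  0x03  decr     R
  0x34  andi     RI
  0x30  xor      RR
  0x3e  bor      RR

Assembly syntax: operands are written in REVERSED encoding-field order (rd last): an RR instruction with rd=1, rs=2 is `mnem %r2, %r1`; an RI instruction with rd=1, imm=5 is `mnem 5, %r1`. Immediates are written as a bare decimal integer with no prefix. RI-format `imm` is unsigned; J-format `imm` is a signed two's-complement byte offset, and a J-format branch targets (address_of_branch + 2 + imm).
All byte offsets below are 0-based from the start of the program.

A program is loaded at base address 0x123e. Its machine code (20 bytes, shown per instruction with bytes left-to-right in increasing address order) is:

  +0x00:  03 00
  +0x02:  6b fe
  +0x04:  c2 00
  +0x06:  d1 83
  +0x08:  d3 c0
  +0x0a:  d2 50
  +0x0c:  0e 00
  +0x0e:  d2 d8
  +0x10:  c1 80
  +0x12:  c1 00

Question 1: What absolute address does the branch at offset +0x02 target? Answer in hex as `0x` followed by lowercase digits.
@+02  big-endian(6b fe) = 0x6bfe
  opcode bits[15:10]=0x1a: jnz/J
  imm: (w>>0)&0x3ff=0x3fe (s10→-2) → -2
  target = base 0x123e + off 0x02 + 2 + imm -2 = 0x1240

0x1240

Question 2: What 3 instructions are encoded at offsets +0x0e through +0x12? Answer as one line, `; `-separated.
+0x0e: d2 d8 ⇒ word 0xd2d8 (big)
  opcode bits[15:10]=0x34: andi/RI
  rd@[9:8]=0x2 ⇒ %r2
  imm@[7:0]=0xd8 ⇒ 216
+0x10: c1 80 ⇒ word 0xc180 (big)
  opcode bits[15:10]=0x30: xor/RR
  rd@[9:8]=0x1 ⇒ %r1
  rs@[7:6]=0x2 ⇒ %r2
+0x12: c1 00 ⇒ word 0xc100 (big)
  opcode bits[15:10]=0x30: xor/RR
  rd@[9:8]=0x1 ⇒ %r1
  rs@[7:6]=0x0 ⇒ %r0

andi 216, %r2; xor %r2, %r1; xor %r0, %r1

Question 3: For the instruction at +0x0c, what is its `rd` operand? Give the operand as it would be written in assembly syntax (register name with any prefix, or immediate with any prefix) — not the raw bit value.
[0c] 0e 00 → 0x0e00
  top 6b → 0x3 → decr [R]
  rd: (w>>8)&0x3=0x2 → %r2

%r2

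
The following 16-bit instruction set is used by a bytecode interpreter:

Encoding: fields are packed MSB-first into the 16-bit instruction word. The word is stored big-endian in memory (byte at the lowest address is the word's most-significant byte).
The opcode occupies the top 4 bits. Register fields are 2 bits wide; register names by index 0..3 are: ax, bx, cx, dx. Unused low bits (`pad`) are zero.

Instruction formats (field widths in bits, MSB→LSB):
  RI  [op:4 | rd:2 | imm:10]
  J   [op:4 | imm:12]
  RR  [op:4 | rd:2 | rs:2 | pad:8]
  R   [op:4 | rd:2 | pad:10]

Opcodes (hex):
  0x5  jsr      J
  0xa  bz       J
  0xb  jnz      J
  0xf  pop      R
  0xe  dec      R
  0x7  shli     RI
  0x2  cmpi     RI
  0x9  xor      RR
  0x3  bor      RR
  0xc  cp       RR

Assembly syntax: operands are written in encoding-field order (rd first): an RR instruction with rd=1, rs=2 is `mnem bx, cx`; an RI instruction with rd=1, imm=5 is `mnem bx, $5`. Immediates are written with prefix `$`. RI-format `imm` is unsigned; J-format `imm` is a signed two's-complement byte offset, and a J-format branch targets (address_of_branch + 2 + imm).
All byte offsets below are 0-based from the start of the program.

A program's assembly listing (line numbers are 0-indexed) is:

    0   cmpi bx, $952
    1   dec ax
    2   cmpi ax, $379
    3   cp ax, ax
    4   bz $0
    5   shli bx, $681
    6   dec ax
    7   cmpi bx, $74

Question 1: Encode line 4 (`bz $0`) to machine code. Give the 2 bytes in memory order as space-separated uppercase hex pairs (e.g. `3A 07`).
L4: bz op=0xa:4|imm=0:12 ⇒ 0xa000 ⇒ big a0 00

A0 00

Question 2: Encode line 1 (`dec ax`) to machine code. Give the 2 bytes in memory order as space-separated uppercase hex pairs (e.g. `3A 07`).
L1: dec op=0xe:4|rd=0:2|pad=0:10 ⇒ 0xe000 ⇒ big e0 00

E0 00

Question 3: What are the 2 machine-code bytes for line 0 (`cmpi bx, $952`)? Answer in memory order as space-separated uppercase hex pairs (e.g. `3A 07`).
27 B8

0. cmpi fields op=0x2:4|rd=1:2|imm=952:10 → word 27b8h → 27 b8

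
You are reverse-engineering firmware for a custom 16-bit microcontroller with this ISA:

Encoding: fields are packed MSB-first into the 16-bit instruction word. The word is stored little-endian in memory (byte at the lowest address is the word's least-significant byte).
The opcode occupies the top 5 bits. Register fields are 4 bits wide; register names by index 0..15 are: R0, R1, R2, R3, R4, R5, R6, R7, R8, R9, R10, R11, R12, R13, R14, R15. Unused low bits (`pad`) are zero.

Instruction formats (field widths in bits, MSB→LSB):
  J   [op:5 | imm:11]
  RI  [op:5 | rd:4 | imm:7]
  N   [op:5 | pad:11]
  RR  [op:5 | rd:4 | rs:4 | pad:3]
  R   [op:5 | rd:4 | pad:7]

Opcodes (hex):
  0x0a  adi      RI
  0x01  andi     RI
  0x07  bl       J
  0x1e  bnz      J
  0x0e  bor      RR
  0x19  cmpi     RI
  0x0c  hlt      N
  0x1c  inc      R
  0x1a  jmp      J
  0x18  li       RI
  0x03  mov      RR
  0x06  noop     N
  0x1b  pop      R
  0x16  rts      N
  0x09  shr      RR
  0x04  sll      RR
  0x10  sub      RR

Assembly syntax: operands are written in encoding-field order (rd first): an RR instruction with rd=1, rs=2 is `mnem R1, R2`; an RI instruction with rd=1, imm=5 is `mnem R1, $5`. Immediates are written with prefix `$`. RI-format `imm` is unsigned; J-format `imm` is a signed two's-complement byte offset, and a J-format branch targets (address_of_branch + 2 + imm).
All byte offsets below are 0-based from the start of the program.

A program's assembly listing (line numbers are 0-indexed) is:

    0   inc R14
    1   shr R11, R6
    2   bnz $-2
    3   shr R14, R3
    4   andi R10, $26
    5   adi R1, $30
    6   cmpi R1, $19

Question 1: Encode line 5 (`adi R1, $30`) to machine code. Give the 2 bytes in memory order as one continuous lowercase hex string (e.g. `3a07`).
L5: adi op=0xa:5|rd=1:4|imm=30:7 ⇒ 0x509e ⇒ little 9e 50

9e50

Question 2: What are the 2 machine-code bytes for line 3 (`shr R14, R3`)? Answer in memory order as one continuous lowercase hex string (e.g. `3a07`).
L3: shr op=0x9:5|rd=14:4|rs=3:4|pad=0:3 ⇒ 0x4f18 ⇒ little 18 4f

184f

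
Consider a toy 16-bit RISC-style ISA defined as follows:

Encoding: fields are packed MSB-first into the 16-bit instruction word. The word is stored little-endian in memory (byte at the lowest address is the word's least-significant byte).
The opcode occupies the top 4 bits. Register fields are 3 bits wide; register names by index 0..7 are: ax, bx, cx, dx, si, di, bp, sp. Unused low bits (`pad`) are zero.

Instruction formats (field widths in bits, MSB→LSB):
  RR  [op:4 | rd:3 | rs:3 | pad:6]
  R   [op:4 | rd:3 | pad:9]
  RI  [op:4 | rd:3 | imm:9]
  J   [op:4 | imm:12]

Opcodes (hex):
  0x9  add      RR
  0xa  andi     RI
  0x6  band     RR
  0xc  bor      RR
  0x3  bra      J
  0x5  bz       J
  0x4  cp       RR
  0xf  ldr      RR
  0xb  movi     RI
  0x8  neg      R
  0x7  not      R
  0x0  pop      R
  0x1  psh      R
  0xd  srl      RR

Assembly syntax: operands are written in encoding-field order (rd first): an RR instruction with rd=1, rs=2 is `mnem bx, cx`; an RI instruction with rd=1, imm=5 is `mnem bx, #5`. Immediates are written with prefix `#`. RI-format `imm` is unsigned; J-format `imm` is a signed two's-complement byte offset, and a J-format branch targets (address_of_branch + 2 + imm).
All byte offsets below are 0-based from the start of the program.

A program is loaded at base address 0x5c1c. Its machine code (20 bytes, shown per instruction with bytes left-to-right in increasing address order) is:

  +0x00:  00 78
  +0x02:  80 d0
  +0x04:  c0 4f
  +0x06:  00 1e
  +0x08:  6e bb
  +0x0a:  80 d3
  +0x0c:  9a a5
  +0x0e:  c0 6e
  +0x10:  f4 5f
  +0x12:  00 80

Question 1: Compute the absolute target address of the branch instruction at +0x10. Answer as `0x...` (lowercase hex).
@+10  little-endian(f4 5f) = 0x5ff4
  opcode bits[15:12]=0x5: bz/J
  imm@[11:0]=0xff4 (s12→-12) ⇒ #-12
  target = base 0x5c1c + off 0x10 + 2 + imm -12 = 0x5c22

0x5c22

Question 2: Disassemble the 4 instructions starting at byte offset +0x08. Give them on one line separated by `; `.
off 0x08: read 6e bb as little → 0xbb6e
  top 4b → 0xb → movi [RI]
  rd@[11:9]=0x5 ⇒ di
  imm@[8:0]=0x16e ⇒ #366
off 0x0a: read 80 d3 as little → 0xd380
  top 4b → 0xd → srl [RR]
  rd@[11:9]=0x1 ⇒ bx
  rs@[8:6]=0x6 ⇒ bp
off 0x0c: read 9a a5 as little → 0xa59a
  top 4b → 0xa → andi [RI]
  rd@[11:9]=0x2 ⇒ cx
  imm@[8:0]=0x19a ⇒ #410
off 0x0e: read c0 6e as little → 0x6ec0
  top 4b → 0x6 → band [RR]
  rd@[11:9]=0x7 ⇒ sp
  rs@[8:6]=0x3 ⇒ dx

movi di, #366; srl bx, bp; andi cx, #410; band sp, dx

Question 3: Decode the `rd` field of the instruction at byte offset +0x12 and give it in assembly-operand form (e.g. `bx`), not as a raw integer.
ax

[12] 00 80 → 0x8000
  op=0x8000>>12=0x8 ⇒ neg (R)
  [11:9] rd=0 = ax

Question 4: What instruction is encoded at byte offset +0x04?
[04] c0 4f → 0x4fc0
  op=0x4fc0>>12=0x4 ⇒ cp (RR)
  [11:9] rd=7 = sp
  [8:6] rs=7 = sp

cp sp, sp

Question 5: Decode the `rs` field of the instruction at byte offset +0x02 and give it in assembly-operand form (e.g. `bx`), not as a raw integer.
cx

[02] 80 d0 → 0xd080
  op=0xd080>>12=0xd ⇒ srl (RR)
  rd@[11:9]=0x0 ⇒ ax
  rs@[8:6]=0x2 ⇒ cx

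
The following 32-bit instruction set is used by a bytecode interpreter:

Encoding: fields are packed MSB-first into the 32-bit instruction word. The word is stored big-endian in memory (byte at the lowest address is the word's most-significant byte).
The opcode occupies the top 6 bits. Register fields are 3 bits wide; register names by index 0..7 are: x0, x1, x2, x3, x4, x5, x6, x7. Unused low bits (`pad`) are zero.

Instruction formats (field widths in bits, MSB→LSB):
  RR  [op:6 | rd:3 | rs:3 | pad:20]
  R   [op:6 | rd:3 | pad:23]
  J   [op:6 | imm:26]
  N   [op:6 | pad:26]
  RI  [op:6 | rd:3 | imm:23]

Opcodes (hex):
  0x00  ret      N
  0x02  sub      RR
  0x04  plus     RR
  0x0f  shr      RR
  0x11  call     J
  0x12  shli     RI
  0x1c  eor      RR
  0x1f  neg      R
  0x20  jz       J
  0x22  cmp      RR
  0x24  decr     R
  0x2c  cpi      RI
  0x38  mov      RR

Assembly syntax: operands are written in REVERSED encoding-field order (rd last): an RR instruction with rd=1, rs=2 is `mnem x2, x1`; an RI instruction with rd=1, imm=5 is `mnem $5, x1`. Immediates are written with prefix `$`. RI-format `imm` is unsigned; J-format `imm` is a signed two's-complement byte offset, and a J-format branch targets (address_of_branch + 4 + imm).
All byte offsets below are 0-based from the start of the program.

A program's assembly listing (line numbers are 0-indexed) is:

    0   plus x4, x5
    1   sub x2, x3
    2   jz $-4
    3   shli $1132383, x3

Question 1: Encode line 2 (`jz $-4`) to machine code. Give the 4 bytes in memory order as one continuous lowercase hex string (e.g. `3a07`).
2. jz fields op=0x20:6|imm=-4:26 → word 83fffffch → 83 ff ff fc

83fffffc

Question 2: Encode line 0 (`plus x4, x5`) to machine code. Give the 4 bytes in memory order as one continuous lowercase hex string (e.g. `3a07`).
0. plus fields op=0x4:6|rd=5:3|rs=4:3|pad=0:20 → word 12c00000h → 12 c0 00 00

12c00000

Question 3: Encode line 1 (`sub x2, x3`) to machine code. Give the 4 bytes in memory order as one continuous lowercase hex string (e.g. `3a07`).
L1: sub op=0x2:6|rd=3:3|rs=2:3|pad=0:20 ⇒ 0x09a00000 ⇒ big 09 a0 00 00

09a00000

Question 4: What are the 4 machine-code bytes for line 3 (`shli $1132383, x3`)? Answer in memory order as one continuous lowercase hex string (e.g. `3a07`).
4991475f

line 3 (shli): pack op=0x12:6|rd=3:3|imm=1132383:23 = 0x4991475f; big→ 49 91 47 5f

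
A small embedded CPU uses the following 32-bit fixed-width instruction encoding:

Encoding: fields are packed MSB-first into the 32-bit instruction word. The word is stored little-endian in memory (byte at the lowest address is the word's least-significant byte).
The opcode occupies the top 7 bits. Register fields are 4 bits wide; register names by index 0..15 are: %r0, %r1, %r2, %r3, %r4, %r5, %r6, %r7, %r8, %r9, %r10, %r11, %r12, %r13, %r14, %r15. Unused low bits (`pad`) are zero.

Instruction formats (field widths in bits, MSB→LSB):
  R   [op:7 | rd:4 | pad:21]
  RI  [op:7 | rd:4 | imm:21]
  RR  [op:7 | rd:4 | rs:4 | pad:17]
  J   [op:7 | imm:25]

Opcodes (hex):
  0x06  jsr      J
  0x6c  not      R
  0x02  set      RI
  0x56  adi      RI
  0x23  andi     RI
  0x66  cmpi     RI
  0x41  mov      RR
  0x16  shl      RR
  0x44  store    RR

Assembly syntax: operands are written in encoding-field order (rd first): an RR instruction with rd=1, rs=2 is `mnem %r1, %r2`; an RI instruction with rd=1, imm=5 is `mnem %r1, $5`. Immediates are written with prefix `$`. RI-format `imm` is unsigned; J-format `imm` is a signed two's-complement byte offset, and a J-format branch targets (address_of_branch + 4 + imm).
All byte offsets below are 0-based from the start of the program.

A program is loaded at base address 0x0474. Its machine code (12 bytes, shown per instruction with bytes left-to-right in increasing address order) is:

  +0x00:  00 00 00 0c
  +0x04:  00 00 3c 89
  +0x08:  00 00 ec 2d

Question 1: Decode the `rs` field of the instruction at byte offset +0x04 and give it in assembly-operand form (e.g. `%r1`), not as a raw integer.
%r14

@+04  little-endian(00 00 3c 89) = 0x893c0000
  top 7b → 0x44 → store [RR]
  rd@[24:21]=0x9 ⇒ %r9
  rs@[20:17]=0xe ⇒ %r14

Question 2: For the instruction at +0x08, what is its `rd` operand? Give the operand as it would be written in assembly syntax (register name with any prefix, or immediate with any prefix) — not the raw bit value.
@+08  little-endian(00 00 ec 2d) = 0x2dec0000
  opcode bits[31:25]=0x16: shl/RR
  rd: (w>>21)&0xf=0xf → %r15
  rs: (w>>17)&0xf=0x6 → %r6

%r15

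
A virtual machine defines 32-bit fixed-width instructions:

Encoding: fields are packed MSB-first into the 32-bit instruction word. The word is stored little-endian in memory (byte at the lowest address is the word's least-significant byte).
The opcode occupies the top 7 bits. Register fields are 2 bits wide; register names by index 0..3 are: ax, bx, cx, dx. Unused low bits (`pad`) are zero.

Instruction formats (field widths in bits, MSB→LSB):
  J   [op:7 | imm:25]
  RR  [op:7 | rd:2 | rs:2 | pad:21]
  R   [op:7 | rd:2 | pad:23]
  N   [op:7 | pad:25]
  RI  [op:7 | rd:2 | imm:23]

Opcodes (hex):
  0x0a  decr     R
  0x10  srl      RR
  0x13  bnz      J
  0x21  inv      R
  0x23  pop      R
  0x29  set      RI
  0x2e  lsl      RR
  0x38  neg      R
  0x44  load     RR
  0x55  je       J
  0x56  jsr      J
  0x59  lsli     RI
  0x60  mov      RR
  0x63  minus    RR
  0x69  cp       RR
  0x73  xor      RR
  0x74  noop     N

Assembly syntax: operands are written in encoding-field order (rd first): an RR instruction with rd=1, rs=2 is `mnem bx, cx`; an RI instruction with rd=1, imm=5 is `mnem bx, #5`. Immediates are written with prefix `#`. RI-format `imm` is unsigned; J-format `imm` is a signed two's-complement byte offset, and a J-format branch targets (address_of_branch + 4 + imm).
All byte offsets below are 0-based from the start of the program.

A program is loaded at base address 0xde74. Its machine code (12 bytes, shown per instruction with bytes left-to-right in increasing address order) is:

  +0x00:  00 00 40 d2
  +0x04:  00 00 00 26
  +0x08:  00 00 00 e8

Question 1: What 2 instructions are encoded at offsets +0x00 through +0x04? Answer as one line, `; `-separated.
@+00  little-endian(00 00 40 d2) = 0xd2400000
  top 7b → 0x69 → cp [RR]
  rd@[24:23]=0x0 ⇒ ax
  rs@[22:21]=0x2 ⇒ cx
@+04  little-endian(00 00 00 26) = 0x26000000
  top 7b → 0x13 → bnz [J]
  imm@[24:0]=0x0 ⇒ #0

cp ax, cx; bnz #0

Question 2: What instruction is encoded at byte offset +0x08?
noop

[08] 00 00 00 e8 → 0xe8000000
  top 7b → 0x74 → noop [N]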